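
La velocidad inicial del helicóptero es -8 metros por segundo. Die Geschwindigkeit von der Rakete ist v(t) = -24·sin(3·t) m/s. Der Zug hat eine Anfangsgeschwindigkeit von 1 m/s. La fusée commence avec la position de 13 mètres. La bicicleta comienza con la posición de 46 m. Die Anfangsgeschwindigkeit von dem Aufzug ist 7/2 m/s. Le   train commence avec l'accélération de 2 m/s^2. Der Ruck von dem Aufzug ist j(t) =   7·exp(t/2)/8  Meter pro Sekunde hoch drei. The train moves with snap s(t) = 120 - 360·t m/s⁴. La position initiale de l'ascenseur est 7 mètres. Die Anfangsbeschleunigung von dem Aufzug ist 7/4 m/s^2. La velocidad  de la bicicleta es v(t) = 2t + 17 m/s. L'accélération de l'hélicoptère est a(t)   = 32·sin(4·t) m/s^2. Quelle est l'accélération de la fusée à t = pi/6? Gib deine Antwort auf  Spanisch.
Para resolver esto, necesitamos tomar 1 derivada de nuestra ecuación de la velocidad v(t) = -24·sin(3·t). La derivada de la velocidad da la aceleración: a(t) = -72·cos(3·t). Tenemos la aceleración a(t) = -72·cos(3·t). Sustituyendo t = pi/6: a(pi/6) = 0.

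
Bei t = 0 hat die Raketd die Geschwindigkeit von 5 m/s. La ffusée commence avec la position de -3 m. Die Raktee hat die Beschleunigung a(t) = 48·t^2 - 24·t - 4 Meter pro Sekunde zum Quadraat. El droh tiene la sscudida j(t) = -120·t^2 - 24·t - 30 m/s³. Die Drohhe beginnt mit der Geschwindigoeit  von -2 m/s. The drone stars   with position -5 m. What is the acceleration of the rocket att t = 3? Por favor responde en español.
Usando a(t) = 48·t^2 - 24·t - 4 y sustituyendo t = 3, encontramos a = 356.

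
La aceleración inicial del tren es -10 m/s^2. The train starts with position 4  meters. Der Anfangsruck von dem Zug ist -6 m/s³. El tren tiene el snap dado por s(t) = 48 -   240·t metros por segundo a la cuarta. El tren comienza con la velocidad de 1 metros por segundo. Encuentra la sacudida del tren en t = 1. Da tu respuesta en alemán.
Ausgehend von dem Snap s(t) = 48 - 240·t, nehmen wir 1 Integral. Die Stammfunktion von dem Snap, mit j(0) = -6, ergibt den Ruck: j(t) = -120·t^2 + 48·t - 6. Wir haben den Ruck j(t) = -120·t^2 + 48·t - 6. Durch Einsetzen von t = 1: j(1) = -78.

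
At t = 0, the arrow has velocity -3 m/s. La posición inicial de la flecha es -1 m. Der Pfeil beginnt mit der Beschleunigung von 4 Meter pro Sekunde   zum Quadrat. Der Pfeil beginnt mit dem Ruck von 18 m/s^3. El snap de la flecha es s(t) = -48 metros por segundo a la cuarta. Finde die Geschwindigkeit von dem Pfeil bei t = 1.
Um dies zu lösen, müssen wir 3 Integrale unserer Gleichung für den Snap s(t) = -48 finden. Das Integral von dem Snap, mit j(0) = 18, ergibt den Ruck: j(t) = 18 - 48·t. Durch Integration von dem Ruck und Verwendung der Anfangsbedingung a(0) = 4, erhalten wir a(t) = -24·t^2 + 18·t + 4. Mit ∫a(t)dt und Anwendung von v(0) = -3, finden wir v(t) = -8·t^3 + 9·t^2 + 4·t - 3. Wir haben die Geschwindigkeit v(t) = -8·t^3 + 9·t^2 + 4·t - 3. Durch Einsetzen von t = 1: v(1) = 2.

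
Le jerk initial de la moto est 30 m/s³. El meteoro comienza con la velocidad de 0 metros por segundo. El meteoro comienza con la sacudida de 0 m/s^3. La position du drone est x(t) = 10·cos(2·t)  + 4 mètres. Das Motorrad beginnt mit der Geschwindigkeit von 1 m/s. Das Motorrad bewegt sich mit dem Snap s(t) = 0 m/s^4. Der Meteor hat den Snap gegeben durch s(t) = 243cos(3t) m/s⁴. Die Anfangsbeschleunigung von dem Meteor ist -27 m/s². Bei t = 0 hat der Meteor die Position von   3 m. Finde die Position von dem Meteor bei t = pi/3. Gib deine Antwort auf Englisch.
To solve this, we need to take 4 antiderivatives of our snap equation s(t) = 243·cos(3·t). Taking ∫s(t)dt and applying j(0) = 0, we find j(t) = 81·sin(3·t). The integral of jerk is acceleration. Using a(0) = -27, we get a(t) = -27·cos(3·t). Taking ∫a(t)dt and applying v(0) = 0, we find v(t) = -9·sin(3·t). Integrating velocity and using the initial condition x(0) = 3, we get x(t) = 3·cos(3·t). Using x(t) = 3·cos(3·t) and substituting t = pi/3, we find x = -3.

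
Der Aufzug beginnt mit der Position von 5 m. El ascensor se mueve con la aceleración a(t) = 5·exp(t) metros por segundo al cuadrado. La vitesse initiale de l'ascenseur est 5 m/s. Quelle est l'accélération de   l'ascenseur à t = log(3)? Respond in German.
Mit a(t) = 5·exp(t) und Einsetzen von t = log(3), finden wir a = 15.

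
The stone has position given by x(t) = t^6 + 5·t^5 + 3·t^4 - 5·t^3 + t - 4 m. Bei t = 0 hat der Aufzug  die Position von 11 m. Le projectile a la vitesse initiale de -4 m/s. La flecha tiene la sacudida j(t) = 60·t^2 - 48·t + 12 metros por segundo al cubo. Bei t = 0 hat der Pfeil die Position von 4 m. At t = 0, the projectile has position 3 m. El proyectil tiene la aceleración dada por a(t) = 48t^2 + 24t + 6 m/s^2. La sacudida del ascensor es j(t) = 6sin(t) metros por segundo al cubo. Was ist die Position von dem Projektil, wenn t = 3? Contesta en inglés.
We must find the antiderivative of our acceleration equation a(t) = 48·t^2 + 24·t + 6 2 times. Integrating acceleration and using the initial condition v(0) = -4, we get v(t) = 16·t^3 + 12·t^2 + 6·t - 4. Taking ∫v(t)dt and applying x(0) = 3, we find x(t) = 4·t^4 + 4·t^3 + 3·t^2 - 4·t + 3. We have position x(t) = 4·t^4 + 4·t^3 + 3·t^2 - 4·t + 3. Substituting t = 3: x(3) = 450.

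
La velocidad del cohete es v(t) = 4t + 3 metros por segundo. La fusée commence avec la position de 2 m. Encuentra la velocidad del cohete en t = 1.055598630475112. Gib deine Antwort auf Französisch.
Nous avons la vitesse v(t) = 4·t + 3. En substituant t = 1.055598630475112: v(1.055598630475112) = 7.22239452190045.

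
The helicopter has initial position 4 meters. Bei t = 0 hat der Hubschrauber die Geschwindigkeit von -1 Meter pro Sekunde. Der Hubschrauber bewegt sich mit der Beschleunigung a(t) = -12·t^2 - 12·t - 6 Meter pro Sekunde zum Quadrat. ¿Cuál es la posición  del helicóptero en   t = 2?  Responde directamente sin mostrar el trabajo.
La respuesta es -42.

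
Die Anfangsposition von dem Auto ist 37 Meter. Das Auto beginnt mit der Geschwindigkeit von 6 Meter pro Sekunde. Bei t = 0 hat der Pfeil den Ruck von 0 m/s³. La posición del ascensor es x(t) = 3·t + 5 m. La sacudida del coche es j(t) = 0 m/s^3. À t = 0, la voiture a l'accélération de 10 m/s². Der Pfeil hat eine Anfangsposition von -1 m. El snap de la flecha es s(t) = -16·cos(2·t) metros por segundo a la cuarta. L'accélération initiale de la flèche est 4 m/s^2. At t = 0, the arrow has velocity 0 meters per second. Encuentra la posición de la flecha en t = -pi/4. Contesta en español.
Necesitamos integrar nuestra ecuación del snap s(t) = -16·cos(2·t) 4 veces. La integral del snap es la sacudida. Usando j(0) = 0, obtenemos j(t) = -8·sin(2·t). La antiderivada de la sacudida es la aceleración. Usando a(0) = 4, obtenemos a(t) = 4·cos(2·t). Tomando ∫a(t)dt y aplicando v(0) = 0, encontramos v(t) = 2·sin(2·t). La antiderivada de la velocidad es la posición. Usando x(0) = -1, obtenemos x(t) = -cos(2·t). Usando x(t) = -cos(2·t) y sustituyendo t = -pi/4, encontramos x = 0.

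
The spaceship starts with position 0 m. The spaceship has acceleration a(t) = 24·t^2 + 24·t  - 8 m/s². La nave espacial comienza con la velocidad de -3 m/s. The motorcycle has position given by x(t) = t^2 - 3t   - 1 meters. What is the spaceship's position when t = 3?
Starting from acceleration a(t) = 24·t^2 + 24·t - 8, we take 2 integrals. Finding the integral of a(t) and using v(0) = -3: v(t) = 8·t^3 + 12·t^2 - 8·t - 3. The integral of velocity is position. Using x(0) = 0, we get x(t) = 2·t^4 + 4·t^3 - 4·t^2 - 3·t. From the given position equation x(t) = 2·t^4 + 4·t^3 - 4·t^2 - 3·t, we substitute t = 3 to get x = 225.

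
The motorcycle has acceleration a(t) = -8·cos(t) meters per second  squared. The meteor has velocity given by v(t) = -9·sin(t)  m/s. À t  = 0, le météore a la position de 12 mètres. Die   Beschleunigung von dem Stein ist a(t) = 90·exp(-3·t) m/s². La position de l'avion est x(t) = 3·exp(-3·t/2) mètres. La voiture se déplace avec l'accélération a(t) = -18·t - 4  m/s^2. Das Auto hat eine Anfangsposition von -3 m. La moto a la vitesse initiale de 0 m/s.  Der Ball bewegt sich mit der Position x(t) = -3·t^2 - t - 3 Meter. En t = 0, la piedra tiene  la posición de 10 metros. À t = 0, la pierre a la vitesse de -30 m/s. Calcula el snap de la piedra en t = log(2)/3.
Para resolver esto, necesitamos tomar 2 derivadas de nuestra ecuación de la aceleración a(t) = 90·exp(-3·t). La derivada de la aceleración da la sacudida: j(t) = -270·exp(-3·t). Tomando d/dt de j(t), encontramos s(t) = 810·exp(-3·t). Tenemos el snap s(t) = 810·exp(-3·t). Sustituyendo t = log(2)/3: s(log(2)/3) = 405.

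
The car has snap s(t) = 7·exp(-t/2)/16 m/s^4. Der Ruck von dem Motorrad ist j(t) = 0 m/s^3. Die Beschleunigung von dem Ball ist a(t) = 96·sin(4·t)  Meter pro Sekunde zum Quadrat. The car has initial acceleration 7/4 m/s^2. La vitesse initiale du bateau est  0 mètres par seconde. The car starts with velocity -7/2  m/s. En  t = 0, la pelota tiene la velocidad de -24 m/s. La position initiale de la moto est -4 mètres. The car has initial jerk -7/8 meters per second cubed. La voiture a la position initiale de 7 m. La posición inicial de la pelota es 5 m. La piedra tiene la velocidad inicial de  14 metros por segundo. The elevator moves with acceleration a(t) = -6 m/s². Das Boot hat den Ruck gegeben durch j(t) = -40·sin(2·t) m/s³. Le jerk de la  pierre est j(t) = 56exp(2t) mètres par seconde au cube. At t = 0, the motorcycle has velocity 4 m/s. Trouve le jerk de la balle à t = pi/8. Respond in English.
We must differentiate our acceleration equation a(t) = 96·sin(4·t) 1 time. Taking d/dt of a(t), we find j(t) = 384·cos(4·t). Using j(t) = 384·cos(4·t) and substituting t = pi/8, we find j = 0.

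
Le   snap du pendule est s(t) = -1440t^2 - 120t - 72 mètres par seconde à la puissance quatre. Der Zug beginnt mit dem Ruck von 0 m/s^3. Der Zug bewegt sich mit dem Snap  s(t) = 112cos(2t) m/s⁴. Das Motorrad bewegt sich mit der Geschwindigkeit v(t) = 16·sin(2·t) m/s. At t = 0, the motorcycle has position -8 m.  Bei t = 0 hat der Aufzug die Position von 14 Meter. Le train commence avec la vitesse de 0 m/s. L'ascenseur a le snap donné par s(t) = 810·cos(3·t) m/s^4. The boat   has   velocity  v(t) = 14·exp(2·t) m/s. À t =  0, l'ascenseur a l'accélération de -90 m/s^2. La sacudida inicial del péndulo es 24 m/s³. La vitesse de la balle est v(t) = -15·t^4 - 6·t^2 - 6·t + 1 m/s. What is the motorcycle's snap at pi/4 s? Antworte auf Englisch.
To solve this, we need to take 3 derivatives of our velocity equation v(t) = 16·sin(2·t). Differentiating velocity, we get acceleration: a(t) = 32·cos(2·t). Taking d/dt of a(t), we find j(t) = -64·sin(2·t). Differentiating jerk, we get snap: s(t) = -128·cos(2·t). Using s(t) = -128·cos(2·t) and substituting t = pi/4, we find s = 0.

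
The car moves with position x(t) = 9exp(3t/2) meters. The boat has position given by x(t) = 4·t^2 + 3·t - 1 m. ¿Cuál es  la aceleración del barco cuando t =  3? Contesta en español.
Para resolver esto, necesitamos tomar 2 derivadas de nuestra ecuación de la posición x(t) = 4·t^2 + 3·t - 1. La derivada de la posición da la velocidad: v(t) = 8·t + 3. La derivada de la velocidad da la aceleración: a(t) = 8. Tenemos la aceleración a(t) = 8. Sustituyendo t = 3: a(3) = 8.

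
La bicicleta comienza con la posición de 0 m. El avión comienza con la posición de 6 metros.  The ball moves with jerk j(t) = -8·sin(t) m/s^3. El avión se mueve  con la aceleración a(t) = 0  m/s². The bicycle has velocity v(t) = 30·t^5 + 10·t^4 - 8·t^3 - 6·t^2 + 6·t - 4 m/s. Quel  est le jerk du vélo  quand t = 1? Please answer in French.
Pour résoudre ceci, nous devons prendre 2 dérivées de notre équation de la vitesse v(t) = 30·t^5 + 10·t^4 - 8·t^3 - 6·t^2 + 6·t - 4. La dérivée de la vitesse donne l'accélération: a(t) = 150·t^4 + 40·t^3 - 24·t^2 - 12·t + 6. La dérivée de l'accélération donne le jerk: j(t) = 600·t^3 + 120·t^2 - 48·t - 12. Nous avons le jerk j(t) = 600·t^3 + 120·t^2 - 48·t - 12. En substituant t = 1: j(1) = 660.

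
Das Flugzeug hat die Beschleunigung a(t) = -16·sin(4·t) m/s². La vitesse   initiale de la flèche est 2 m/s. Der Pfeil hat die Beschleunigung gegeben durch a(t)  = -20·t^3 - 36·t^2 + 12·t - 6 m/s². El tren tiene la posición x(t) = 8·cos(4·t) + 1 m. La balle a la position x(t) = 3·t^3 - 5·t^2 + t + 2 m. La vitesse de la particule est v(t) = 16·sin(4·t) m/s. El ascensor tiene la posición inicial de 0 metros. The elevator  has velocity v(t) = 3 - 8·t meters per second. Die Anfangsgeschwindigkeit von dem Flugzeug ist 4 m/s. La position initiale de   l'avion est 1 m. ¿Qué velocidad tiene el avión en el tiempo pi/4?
Para resolver esto, necesitamos tomar 1 integral de nuestra ecuación de la aceleración a(t) = -16·sin(4·t). Integrando la aceleración y usando la condición inicial v(0) = 4, obtenemos v(t) = 4·cos(4·t). De la ecuación de la velocidad v(t) = 4·cos(4·t), sustituimos t = pi/4 para obtener v = -4.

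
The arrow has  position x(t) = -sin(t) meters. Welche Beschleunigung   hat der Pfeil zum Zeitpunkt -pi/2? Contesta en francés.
Pour résoudre ceci, nous devons prendre 2 dérivées de notre équation de la position x(t) = -sin(t). En prenant d/dt de x(t), nous trouvons v(t) = -cos(t). La dérivée de la vitesse donne l'accélération: a(t) = sin(t). De l'équation de l'accélération a(t) = sin(t), nous substituons t = -pi/2 pour obtenir a = -1.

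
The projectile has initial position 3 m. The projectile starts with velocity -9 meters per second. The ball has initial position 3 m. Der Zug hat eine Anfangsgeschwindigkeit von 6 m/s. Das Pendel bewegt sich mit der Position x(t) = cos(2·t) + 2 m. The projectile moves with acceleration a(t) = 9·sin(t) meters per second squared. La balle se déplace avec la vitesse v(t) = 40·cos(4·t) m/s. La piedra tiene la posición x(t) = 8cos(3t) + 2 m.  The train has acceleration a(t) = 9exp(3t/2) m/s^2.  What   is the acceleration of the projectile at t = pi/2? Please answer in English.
From the given acceleration equation a(t) = 9·sin(t), we substitute t = pi/2 to get a = 9.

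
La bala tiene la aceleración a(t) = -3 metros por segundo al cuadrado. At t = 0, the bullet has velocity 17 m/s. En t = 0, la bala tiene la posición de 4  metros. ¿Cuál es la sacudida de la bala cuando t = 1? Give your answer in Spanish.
Para resolver esto, necesitamos tomar 1 derivada de nuestra ecuación de la aceleración a(t) = -3. Tomando d/dt de a(t), encontramos j(t) = 0. De la ecuación de la sacudida j(t) = 0, sustituimos t = 1 para obtener j = 0.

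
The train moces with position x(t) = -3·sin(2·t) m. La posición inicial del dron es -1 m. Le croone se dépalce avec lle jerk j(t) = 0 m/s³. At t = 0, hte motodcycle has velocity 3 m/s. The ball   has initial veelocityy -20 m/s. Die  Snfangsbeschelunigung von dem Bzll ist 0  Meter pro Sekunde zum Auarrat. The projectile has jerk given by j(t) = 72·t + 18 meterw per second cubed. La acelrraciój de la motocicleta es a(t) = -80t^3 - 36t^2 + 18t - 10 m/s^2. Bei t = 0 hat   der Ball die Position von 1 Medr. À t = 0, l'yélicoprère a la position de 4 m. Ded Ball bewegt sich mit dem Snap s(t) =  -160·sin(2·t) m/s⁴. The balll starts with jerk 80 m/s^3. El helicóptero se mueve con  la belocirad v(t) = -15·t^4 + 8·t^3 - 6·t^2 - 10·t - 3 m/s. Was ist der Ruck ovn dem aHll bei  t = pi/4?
Ausgehend von dem Snap s(t) = -160·sin(2·t), nehmen wir 1 Integral. Die Stammfunktion von dem Snap, mit j(0) = 80, ergibt den Ruck: j(t) = 80·cos(2·t). Wir haben den Ruck j(t) = 80·cos(2·t). Durch Einsetzen von t = pi/4: j(pi/4) = 0.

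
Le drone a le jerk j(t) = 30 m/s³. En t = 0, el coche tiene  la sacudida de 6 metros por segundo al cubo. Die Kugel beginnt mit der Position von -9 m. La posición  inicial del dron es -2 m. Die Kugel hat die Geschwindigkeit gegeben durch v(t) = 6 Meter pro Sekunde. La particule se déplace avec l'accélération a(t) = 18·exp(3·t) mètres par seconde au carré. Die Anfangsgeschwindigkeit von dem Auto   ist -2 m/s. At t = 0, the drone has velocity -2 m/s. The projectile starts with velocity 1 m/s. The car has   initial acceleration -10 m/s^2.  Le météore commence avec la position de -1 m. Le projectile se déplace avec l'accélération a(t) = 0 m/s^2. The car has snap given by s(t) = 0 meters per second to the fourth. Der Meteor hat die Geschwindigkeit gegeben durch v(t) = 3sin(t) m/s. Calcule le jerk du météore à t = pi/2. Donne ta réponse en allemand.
Um dies zu lösen, müssen wir 2 Ableitungen unserer Gleichung für die Geschwindigkeit v(t) = 3·sin(t) nehmen. Mit d/dt von v(t) finden wir a(t) = 3·cos(t). Mit d/dt von a(t) finden wir j(t) = -3·sin(t). Wir haben den Ruck j(t) = -3·sin(t). Durch Einsetzen von t = pi/2: j(pi/2) = -3.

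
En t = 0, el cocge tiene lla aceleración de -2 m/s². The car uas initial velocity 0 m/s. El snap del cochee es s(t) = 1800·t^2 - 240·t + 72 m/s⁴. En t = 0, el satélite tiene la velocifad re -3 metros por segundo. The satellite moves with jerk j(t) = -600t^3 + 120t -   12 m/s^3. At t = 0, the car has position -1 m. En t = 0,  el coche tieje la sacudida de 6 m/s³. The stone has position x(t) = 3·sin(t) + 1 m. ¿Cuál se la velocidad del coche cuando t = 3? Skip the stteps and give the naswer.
La velocidad en t = 3 es v = 6825.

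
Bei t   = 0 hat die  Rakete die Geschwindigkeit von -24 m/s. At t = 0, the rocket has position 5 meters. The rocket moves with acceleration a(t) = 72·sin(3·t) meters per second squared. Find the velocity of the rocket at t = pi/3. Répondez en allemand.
Wir müssen unsere Gleichung für die Beschleunigung a(t) = 72·sin(3·t) 1-mal integrieren. Das Integral von der Beschleunigung ist die Geschwindigkeit. Mit v(0) = -24 erhalten wir v(t) = -24·cos(3·t). Wir haben die Geschwindigkeit v(t) = -24·cos(3·t). Durch Einsetzen von t = pi/3: v(pi/3) = 24.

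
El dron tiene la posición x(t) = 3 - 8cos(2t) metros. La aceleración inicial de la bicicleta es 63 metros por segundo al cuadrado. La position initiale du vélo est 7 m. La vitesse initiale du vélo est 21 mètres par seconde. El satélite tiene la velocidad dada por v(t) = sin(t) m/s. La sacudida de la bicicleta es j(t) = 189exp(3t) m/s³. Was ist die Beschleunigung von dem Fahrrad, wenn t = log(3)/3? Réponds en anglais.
To find the answer, we compute 1 antiderivative of j(t) = 189·exp(3·t). The integral of jerk is acceleration. Using a(0) = 63, we get a(t) = 63·exp(3·t). We have acceleration a(t) = 63·exp(3·t). Substituting t = log(3)/3: a(log(3)/3) = 189.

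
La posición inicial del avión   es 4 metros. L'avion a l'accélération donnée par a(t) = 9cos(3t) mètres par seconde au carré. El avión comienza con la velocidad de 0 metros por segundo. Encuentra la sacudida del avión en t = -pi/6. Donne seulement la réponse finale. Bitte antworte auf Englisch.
The jerk at t = -pi/6 is j = 27.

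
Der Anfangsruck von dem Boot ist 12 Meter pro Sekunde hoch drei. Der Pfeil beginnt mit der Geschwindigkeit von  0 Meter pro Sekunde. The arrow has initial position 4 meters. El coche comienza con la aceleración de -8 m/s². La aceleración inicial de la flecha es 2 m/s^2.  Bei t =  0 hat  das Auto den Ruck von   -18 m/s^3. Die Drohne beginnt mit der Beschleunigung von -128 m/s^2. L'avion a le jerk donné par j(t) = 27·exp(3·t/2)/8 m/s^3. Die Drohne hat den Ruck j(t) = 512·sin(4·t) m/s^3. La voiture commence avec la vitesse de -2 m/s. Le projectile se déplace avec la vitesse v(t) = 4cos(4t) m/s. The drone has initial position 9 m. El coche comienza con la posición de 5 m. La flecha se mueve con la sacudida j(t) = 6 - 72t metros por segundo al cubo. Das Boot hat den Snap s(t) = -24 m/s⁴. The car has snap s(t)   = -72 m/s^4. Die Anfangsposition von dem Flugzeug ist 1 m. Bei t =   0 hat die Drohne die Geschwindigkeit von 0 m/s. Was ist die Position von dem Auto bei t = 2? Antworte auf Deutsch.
Um dies zu lösen, müssen wir 4 Stammfunktionen unserer Gleichung für den Snap s(t) = -72 finden. Die Stammfunktion von dem Snap, mit j(0) = -18, ergibt den Ruck: j(t) = -72·t - 18. Durch Integration von dem Ruck und Verwendung der Anfangsbedingung a(0) = -8, erhalten wir a(t) = -36·t^2 - 18·t - 8. Die Stammfunktion von der Beschleunigung ist die Geschwindigkeit. Mit v(0) = -2 erhalten wir v(t) = -12·t^3 - 9·t^2 - 8·t - 2. Das Integral von der Geschwindigkeit ist die Position. Mit x(0) = 5 erhalten wir x(t) = -3·t^4 - 3·t^3 - 4·t^2 - 2·t + 5. Aus der Gleichung für die Position x(t) = -3·t^4 - 3·t^3 - 4·t^2 - 2·t + 5, setzen wir t = 2 ein und erhalten x = -87.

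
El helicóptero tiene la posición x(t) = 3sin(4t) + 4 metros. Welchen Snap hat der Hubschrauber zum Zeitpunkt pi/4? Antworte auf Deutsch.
Ausgehend von der Position x(t) = 3·sin(4·t) + 4, nehmen wir 4 Ableitungen. Mit d/dt von x(t) finden wir v(t) = 12·cos(4·t). Die Ableitung von der Geschwindigkeit ergibt die Beschleunigung: a(t) = -48·sin(4·t). Durch Ableiten von der Beschleunigung erhalten wir den Ruck: j(t) = -192·cos(4·t). Mit d/dt von j(t) finden wir s(t) = 768·sin(4·t). Wir haben den Snap s(t) = 768·sin(4·t). Durch Einsetzen von t = pi/4: s(pi/4) = 0.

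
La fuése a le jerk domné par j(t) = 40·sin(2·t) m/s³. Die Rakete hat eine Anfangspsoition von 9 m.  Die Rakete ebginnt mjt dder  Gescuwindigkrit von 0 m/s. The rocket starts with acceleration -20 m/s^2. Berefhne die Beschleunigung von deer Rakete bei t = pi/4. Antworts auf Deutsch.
Ausgehend von dem Ruck j(t) = 40·sin(2·t), nehmen wir 1 Integral. Durch Integration von dem Ruck und Verwendung der Anfangsbedingung a(0) = -20, erhalten wir a(t) = -20·cos(2·t). Aus der Gleichung für die Beschleunigung a(t) = -20·cos(2·t), setzen wir t = pi/4 ein und erhalten a = 0.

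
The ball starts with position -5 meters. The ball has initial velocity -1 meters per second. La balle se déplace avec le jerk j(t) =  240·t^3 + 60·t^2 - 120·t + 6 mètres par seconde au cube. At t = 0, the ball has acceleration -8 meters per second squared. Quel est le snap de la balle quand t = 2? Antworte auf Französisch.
En partant du jerk j(t) = 240·t^3 + 60·t^2 - 120·t + 6, nous prenons 1 dérivée. La dérivée du jerk donne le snap: s(t) = 720·t^2 + 120·t - 120. De l'équation du snap s(t) = 720·t^2 + 120·t - 120, nous substituons t = 2 pour obtenir s = 3000.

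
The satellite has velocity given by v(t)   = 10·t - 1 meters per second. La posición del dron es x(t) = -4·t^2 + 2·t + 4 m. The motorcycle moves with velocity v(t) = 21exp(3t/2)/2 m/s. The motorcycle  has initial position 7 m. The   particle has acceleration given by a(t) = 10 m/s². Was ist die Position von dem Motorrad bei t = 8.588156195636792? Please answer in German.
Wir müssen unsere Gleichung für die Geschwindigkeit v(t) = 21·exp(3·t/2)/2 1-mal integrieren. Durch Integration von der Geschwindigkeit und Verwendung der Anfangsbedingung x(0) = 7, erhalten wir x(t) = 7·exp(3·t/2). Mit x(t) = 7·exp(3·t/2) und Einsetzen von t = 8.588156195636792, finden wir x = 2752842.14306192.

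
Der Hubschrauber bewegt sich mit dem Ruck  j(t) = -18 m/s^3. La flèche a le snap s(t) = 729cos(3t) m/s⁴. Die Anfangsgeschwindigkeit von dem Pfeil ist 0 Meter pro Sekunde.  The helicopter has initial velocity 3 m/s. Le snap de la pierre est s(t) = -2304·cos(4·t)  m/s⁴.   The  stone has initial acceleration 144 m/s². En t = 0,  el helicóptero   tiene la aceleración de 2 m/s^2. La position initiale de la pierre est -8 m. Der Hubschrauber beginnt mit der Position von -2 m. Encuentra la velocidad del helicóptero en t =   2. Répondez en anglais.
To find the answer, we compute 2 integrals of j(t) = -18. The integral of jerk, with a(0) = 2, gives acceleration: a(t) = 2 - 18·t. Finding the integral of a(t) and using v(0) = 3: v(t) = -9·t^2 + 2·t + 3. We have velocity v(t) = -9·t^2 + 2·t + 3. Substituting t = 2: v(2) = -29.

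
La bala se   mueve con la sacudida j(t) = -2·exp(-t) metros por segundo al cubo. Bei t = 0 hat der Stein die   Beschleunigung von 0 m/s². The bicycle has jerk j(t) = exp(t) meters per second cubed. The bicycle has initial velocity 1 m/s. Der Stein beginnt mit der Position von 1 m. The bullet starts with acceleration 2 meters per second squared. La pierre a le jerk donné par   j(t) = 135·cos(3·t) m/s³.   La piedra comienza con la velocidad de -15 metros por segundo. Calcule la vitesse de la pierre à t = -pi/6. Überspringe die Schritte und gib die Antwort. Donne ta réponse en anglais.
The velocity at t = -pi/6 is v = 0.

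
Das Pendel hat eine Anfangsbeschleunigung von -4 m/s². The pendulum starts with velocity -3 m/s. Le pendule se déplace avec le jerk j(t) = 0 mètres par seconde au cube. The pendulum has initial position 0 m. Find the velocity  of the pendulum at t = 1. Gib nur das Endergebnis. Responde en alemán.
Bei t = 1, v = -7.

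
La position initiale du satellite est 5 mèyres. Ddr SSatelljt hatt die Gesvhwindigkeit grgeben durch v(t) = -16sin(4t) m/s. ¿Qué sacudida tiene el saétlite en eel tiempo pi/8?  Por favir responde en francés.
Nous devons dériver notre équation de la vitesse v(t) = -16·sin(4·t) 2 fois. En prenant d/dt de v(t), nous trouvons a(t) = -64·cos(4·t). La dérivée de l'accélération donne le jerk: j(t) = 256·sin(4·t). Nous avons le jerk j(t) = 256·sin(4·t). En substituant t = pi/8: j(pi/8) = 256.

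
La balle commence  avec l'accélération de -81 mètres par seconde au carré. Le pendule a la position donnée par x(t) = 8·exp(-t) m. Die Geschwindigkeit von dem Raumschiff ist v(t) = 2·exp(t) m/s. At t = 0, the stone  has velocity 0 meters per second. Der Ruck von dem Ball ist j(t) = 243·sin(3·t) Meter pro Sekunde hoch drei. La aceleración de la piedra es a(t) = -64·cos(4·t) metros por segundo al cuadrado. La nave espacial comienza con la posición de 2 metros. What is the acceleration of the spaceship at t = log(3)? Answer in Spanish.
Partiendo de la velocidad v(t) = 2·exp(t), tomamos 1 derivada. Tomando d/dt de v(t), encontramos a(t) = 2·exp(t). Usando a(t) = 2·exp(t) y sustituyendo t = log(3), encontramos a = 6.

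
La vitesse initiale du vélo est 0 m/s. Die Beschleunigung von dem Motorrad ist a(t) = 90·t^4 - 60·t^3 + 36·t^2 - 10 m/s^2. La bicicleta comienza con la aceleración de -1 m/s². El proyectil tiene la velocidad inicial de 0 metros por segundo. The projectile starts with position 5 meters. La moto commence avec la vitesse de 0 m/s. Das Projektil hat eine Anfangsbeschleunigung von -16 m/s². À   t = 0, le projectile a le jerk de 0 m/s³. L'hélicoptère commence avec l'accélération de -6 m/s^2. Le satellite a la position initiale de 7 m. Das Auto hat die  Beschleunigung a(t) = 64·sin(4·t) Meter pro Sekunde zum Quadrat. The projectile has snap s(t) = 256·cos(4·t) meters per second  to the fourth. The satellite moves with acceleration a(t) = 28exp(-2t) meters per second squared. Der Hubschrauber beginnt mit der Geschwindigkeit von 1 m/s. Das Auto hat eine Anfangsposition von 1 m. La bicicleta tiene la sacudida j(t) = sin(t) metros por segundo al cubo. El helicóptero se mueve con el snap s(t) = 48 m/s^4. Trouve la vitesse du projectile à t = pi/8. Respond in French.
Nous devons intégrer notre équation du snap s(t) = 256·cos(4·t) 3 fois. La primitive du snap est le jerk. En utilisant j(0) = 0, nous obtenons j(t) = 64·sin(4·t). La primitive du jerk, avec a(0) = -16, donne l'accélération: a(t) = -16·cos(4·t). L'intégrale de l'accélération, avec v(0) = 0, donne la vitesse: v(t) = -4·sin(4·t). Nous avons la vitesse v(t) = -4·sin(4·t). En substituant t = pi/8: v(pi/8) = -4.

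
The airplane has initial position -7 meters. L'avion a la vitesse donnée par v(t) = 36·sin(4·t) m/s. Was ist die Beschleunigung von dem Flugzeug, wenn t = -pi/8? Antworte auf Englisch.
Starting from velocity v(t) = 36·sin(4·t), we take 1 derivative. The derivative of velocity gives acceleration: a(t) = 144·cos(4·t). Using a(t) = 144·cos(4·t) and substituting t = -pi/8, we find a = 0.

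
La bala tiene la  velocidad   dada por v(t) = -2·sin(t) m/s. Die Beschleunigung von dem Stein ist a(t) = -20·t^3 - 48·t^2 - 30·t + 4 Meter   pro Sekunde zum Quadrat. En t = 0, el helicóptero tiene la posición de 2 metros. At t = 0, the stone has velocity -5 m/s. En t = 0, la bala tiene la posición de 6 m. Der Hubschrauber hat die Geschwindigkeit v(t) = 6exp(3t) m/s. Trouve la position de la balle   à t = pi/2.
Nous devons intégrer notre équation de la vitesse v(t) = -2·sin(t) 1 fois. En prenant ∫v(t)dt et en appliquant x(0) = 6, nous trouvons x(t) = 2·cos(t) + 4. Nous avons la position x(t) = 2·cos(t) + 4. En substituant t = pi/2: x(pi/2) = 4.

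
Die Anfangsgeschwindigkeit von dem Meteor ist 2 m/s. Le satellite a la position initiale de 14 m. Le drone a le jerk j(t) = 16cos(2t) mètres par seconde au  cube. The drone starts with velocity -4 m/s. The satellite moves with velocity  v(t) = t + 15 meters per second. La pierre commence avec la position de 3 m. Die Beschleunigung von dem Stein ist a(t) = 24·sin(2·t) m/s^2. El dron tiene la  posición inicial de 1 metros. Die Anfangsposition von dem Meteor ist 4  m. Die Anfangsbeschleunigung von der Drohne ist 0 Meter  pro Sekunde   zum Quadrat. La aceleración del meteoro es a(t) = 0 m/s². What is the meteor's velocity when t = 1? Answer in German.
Ausgehend von der Beschleunigung a(t) = 0, nehmen wir 1 Stammfunktion. Mit ∫a(t)dt und Anwendung von v(0) = 2, finden wir v(t) = 2. Aus der Gleichung für die Geschwindigkeit v(t) = 2, setzen wir t = 1 ein und erhalten v = 2.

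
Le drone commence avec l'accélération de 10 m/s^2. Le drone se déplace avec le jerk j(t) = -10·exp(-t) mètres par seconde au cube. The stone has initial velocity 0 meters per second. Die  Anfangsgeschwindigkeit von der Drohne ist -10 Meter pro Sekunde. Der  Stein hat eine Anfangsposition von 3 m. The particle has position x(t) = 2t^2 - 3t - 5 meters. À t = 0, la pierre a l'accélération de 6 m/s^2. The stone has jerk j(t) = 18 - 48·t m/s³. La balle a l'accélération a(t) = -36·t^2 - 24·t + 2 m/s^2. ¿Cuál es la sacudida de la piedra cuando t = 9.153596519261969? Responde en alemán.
Aus der Gleichung für den Ruck j(t) = 18 - 48·t, setzen wir t = 9.153596519261969 ein und erhalten j = -421.372632924575.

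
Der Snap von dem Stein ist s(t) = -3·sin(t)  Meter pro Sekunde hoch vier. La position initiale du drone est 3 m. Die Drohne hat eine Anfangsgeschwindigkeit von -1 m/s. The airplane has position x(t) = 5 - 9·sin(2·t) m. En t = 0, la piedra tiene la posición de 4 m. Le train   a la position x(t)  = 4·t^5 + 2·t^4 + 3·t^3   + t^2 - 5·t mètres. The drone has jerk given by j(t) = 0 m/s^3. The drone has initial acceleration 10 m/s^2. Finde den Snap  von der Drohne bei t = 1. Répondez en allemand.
Wir müssen unsere Gleichung für den Ruck j(t) = 0 1-mal ableiten. Durch Ableiten von dem Ruck erhalten wir den Snap: s(t) = 0. Mit s(t) = 0 und Einsetzen von t = 1, finden wir s = 0.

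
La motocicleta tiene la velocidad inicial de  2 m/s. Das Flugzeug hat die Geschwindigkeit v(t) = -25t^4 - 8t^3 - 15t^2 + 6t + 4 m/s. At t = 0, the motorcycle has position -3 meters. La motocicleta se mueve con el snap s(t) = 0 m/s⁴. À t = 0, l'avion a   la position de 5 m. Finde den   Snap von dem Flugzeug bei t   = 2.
Ausgehend von der Geschwindigkeit v(t) = -25·t^4 - 8·t^3 - 15·t^2 + 6·t + 4, nehmen wir 3 Ableitungen. Die Ableitung von der Geschwindigkeit ergibt die Beschleunigung: a(t) = -100·t^3 - 24·t^2 - 30·t + 6. Durch Ableiten von der Beschleunigung erhalten wir den Ruck: j(t) = -300·t^2 - 48·t - 30. Die Ableitung von dem Ruck ergibt den Snap: s(t) = -600·t - 48. Wir haben den Snap s(t) = -600·t - 48. Durch Einsetzen von t = 2: s(2) = -1248.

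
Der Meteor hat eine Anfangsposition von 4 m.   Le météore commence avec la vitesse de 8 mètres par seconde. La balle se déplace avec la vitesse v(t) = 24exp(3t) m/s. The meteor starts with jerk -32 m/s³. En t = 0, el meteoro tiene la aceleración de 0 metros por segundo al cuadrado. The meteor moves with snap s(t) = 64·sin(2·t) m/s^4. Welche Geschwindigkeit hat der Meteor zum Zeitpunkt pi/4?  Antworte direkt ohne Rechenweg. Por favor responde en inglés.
The answer is 0.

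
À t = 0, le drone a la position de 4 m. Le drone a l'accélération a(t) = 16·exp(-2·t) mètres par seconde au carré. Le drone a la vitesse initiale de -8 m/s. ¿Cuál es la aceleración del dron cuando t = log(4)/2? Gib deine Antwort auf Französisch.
En utilisant a(t) = 16·exp(-2·t) et en substituant t = log(4)/2, nous trouvons a = 4.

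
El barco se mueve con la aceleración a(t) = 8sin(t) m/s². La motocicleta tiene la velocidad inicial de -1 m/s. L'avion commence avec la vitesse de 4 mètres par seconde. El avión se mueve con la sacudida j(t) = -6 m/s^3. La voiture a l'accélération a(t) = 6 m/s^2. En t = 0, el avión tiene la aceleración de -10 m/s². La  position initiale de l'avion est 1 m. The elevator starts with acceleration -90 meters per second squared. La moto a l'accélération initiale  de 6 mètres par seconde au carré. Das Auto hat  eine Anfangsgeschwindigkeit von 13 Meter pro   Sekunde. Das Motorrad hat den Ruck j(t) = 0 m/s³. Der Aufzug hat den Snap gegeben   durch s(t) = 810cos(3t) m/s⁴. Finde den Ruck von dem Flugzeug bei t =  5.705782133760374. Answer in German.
Mit j(t) = -6 und Einsetzen von t = 5.705782133760374, finden wir j = -6.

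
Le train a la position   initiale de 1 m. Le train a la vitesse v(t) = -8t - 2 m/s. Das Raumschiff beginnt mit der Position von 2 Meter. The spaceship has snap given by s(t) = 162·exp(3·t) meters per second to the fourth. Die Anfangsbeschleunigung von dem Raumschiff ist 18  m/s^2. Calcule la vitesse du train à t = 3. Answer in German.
Aus der Gleichung für die Geschwindigkeit v(t) = -8·t - 2, setzen wir t = 3 ein und erhalten v = -26.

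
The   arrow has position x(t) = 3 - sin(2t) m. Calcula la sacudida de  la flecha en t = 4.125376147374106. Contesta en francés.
Pour résoudre ceci, nous devons prendre 3 dérivées de notre équation de la position x(t) = 3 - sin(2·t). En dérivant la position, nous obtenons la vitesse: v(t) = -2·cos(2·t). La dérivée de la vitesse donne l'accélération: a(t) = 4·sin(2·t). La dérivée de l'accélération donne le jerk: j(t) = 8·cos(2·t). De l'équation du jerk j(t) = 8·cos(2·t), nous substituons t = 4.125376147374106 pour obtenir j = -3.09153518825825.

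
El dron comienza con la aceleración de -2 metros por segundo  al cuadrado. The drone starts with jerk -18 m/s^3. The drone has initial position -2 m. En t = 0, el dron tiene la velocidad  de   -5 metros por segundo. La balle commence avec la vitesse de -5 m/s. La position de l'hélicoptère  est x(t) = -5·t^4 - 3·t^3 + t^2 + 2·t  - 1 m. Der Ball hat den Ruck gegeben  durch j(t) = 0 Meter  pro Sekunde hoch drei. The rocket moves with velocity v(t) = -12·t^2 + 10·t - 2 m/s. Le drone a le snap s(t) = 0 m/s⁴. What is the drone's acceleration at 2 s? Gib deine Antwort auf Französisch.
Pour résoudre ceci, nous devons prendre 2 intégrales de notre équation du snap s(t) = 0. L'intégrale du snap, avec j(0) = -18, donne le jerk: j(t) = -18. En intégrant le jerk et en utilisant la condition initiale a(0) = -2, nous obtenons a(t) = -18·t - 2. Nous avons l'accélération a(t) = -18·t - 2. En substituant t = 2: a(2) = -38.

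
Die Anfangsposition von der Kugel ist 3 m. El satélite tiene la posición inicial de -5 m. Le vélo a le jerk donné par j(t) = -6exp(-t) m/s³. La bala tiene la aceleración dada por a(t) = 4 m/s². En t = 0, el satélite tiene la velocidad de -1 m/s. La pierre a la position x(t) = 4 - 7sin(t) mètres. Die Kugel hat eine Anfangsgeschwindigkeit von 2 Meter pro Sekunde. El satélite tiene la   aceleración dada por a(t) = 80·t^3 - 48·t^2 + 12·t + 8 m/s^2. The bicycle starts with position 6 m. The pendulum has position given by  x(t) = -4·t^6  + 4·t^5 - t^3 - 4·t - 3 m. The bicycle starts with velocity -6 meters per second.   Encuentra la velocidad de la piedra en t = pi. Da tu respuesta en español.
Para resolver esto, necesitamos tomar 1 derivada de nuestra ecuación de la posición x(t) = 4 - 7·sin(t). Tomando d/dt de x(t), encontramos v(t) = -7·cos(t). Usando v(t) = -7·cos(t) y sustituyendo t = pi, encontramos v = 7.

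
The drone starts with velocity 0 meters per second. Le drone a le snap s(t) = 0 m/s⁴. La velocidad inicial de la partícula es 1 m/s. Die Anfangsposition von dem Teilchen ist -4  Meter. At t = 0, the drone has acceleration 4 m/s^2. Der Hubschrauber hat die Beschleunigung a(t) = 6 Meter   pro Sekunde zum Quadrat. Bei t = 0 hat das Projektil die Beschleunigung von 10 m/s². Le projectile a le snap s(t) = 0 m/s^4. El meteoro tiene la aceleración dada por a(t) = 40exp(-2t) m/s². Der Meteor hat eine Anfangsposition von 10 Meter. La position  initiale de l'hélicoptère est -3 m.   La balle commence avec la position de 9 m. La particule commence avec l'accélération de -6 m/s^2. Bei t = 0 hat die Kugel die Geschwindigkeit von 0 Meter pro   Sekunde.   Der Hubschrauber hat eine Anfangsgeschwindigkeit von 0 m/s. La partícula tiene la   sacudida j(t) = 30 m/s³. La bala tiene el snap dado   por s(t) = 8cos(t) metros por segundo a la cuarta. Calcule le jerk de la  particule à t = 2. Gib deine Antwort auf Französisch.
De l'équation du jerk j(t) = 30, nous substituons t = 2 pour obtenir j = 30.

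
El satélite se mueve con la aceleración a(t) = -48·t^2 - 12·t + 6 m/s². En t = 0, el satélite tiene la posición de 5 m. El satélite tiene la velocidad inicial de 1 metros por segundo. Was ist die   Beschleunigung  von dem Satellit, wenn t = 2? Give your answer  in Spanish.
De la ecuación de la aceleración a(t) = -48·t^2 - 12·t + 6, sustituimos t = 2 para obtener a = -210.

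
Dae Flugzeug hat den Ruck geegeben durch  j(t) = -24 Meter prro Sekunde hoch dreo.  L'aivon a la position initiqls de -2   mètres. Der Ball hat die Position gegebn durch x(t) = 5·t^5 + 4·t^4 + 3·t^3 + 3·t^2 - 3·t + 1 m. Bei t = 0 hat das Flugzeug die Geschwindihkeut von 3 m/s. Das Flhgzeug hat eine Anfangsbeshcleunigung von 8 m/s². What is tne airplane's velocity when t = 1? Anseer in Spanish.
Para resolver esto, necesitamos tomar 2 antiderivadas de nuestra ecuación de la sacudida j(t) = -24. La integral de la sacudida, con a(0) = 8, da la aceleración: a(t) = 8 - 24·t. La integral de la aceleración, con v(0) = 3, da la velocidad: v(t) = -12·t^2 + 8·t + 3. Tenemos la velocidad v(t) = -12·t^2 + 8·t + 3. Sustituyendo t = 1: v(1) = -1.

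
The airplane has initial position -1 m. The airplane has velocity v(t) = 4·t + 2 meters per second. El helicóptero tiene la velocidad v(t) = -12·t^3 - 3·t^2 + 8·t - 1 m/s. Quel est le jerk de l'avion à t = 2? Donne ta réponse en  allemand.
Ausgehend von der Geschwindigkeit v(t) = 4·t + 2, nehmen wir 2 Ableitungen. Durch Ableiten von der Geschwindigkeit erhalten wir die Beschleunigung: a(t) = 4. Mit d/dt von a(t) finden wir j(t) = 0. Mit j(t) = 0 und Einsetzen von t = 2, finden wir j = 0.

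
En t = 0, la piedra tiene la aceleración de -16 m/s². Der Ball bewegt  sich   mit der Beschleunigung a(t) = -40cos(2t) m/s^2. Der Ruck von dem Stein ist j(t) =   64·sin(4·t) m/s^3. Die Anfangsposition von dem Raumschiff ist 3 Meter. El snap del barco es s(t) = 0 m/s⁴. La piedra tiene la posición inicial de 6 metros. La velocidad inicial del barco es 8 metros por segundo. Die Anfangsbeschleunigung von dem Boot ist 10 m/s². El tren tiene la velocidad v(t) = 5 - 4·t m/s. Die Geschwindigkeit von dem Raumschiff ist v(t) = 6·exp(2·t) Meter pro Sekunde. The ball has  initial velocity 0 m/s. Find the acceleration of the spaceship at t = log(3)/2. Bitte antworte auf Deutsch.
Um dies zu lösen, müssen wir 1 Ableitung unserer Gleichung für die Geschwindigkeit v(t) = 6·exp(2·t) nehmen. Durch Ableiten von der Geschwindigkeit erhalten wir die Beschleunigung: a(t) = 12·exp(2·t). Wir haben die Beschleunigung a(t) = 12·exp(2·t). Durch Einsetzen von t = log(3)/2: a(log(3)/2) = 36.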